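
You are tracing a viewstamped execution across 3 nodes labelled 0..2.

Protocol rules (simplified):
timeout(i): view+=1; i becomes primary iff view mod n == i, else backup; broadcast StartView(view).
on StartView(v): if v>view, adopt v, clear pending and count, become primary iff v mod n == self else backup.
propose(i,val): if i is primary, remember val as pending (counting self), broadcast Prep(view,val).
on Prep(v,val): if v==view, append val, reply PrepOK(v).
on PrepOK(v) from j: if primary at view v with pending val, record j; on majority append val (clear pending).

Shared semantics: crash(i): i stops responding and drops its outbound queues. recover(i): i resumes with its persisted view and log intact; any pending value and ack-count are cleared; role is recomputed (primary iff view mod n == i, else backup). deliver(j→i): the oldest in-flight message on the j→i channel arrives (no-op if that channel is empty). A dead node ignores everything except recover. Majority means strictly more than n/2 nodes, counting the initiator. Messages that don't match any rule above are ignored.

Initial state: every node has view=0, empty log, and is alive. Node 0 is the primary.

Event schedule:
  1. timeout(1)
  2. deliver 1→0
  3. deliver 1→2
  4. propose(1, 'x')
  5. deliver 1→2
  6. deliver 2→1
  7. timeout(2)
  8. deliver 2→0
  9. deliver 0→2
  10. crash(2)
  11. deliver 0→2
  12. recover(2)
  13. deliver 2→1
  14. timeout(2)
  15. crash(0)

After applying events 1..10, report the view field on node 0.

2

1. timeout(1):  <1:prim v1 ->
2. deliver 1→0:  <0:back v1 ->
3. deliver 1→2:  <2:back v1 ->
4. propose(1,'x'):  nop
5. deliver 1→2:  <2:back v1 x>
6. deliver 2→1:  <1:prim v1 x>
7. timeout(2):  <2:prim v2 x>
8. deliver 2→0:  <0:back v2 ->
9. deliver 0→2:  nop
10. crash(2):  <2:✗prim v2 x>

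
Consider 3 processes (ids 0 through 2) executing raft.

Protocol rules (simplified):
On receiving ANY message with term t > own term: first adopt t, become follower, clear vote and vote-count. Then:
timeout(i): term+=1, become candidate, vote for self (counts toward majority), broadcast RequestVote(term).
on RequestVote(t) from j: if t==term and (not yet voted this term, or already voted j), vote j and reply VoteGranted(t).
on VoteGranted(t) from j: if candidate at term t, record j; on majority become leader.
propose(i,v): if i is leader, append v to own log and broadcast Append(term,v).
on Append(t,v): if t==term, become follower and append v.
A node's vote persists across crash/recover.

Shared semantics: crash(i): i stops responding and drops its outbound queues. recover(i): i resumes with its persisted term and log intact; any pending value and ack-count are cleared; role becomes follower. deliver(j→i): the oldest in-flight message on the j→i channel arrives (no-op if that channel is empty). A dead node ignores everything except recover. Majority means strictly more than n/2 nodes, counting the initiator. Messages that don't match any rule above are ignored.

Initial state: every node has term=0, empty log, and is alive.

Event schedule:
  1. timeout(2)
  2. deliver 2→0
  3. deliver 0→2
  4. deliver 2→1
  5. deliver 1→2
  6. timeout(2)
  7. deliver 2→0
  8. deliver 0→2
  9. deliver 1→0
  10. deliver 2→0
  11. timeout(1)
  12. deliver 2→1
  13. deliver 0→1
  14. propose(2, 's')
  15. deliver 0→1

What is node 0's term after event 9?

2

e1 timeout(2): 2[cand,t=1,-]
e2 deliver 2→0: 0[foll,t=1,-]
e3 deliver 0→2: 2[lead,t=1,-]
e4 deliver 2→1: 1[foll,t=1,-]
e5 deliver 1→2: ·
e6 timeout(2): 2[cand,t=2,-]
e7 deliver 2→0: 0[foll,t=2,-]
e8 deliver 0→2: 2[lead,t=2,-]
e9 deliver 1→0: ·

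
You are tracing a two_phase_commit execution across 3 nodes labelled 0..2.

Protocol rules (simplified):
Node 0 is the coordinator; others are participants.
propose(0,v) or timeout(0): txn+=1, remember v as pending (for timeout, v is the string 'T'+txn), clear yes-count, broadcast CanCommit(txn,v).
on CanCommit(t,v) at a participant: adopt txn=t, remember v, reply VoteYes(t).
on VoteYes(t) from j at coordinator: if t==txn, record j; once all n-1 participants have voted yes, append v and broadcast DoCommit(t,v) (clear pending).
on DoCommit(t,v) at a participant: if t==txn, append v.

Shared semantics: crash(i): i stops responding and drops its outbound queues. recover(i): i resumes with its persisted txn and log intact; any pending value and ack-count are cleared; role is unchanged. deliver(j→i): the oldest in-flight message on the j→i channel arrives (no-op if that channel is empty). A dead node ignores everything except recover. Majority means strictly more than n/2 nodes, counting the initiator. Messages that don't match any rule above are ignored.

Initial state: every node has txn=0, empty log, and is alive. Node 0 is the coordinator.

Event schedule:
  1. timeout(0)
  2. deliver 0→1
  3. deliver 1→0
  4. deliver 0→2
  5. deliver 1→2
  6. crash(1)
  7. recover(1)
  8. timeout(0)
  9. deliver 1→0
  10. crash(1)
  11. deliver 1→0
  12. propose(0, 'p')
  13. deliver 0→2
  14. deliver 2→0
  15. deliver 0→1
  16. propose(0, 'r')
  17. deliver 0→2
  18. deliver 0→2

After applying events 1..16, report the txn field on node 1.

1

after 1 — timeout(0): n0:coor/t1/[-]
after 2 — deliver 0→1: n1:part/t1/[-]
after 3 — deliver 1→0: ·
after 4 — deliver 0→2: n2:part/t1/[-]
after 5 — deliver 1→2: ·
after 6 — crash(1): n1:✗part/t1/[-]
after 7 — recover(1): n1:part/t1/[-]
after 8 — timeout(0): n0:coor/t2/[-]
after 9 — deliver 1→0: ·
after 10 — crash(1): n1:✗part/t1/[-]
after 11 — deliver 1→0: ·
after 12 — propose(0,'p'): n0:coor/t3/[-]
after 13 — deliver 0→2: n2:part/t2/[-]
after 14 — deliver 2→0: ·
after 15 — deliver 0→1: ·
after 16 — propose(0,'r'): n0:coor/t4/[-]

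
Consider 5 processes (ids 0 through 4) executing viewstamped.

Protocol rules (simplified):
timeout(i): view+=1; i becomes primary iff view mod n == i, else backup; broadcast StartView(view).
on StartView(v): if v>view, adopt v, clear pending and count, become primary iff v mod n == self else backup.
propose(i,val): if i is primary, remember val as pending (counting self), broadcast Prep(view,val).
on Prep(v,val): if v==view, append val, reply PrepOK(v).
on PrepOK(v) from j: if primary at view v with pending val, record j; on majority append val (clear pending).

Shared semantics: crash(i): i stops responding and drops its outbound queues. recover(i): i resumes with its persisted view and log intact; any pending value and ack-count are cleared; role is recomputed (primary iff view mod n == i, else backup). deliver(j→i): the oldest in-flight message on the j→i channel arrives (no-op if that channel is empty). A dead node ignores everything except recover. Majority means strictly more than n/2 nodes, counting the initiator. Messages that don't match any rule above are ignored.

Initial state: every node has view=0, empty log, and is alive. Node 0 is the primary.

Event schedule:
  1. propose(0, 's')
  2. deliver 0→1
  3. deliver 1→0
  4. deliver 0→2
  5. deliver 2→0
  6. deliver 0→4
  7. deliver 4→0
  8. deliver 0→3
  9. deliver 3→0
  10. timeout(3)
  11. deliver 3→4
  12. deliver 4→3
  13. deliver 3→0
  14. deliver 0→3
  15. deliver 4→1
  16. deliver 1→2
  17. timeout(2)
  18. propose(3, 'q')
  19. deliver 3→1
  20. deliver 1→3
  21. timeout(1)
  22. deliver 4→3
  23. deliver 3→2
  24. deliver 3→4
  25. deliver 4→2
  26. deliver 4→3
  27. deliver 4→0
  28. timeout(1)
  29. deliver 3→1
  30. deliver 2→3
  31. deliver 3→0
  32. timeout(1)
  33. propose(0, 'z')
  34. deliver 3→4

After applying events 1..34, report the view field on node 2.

e1 propose(0,'s'): ·
e2 deliver 0→1: 1[back,v=0,s]
e3 deliver 1→0: ·
e4 deliver 0→2: 2[back,v=0,s]
e5 deliver 2→0: 0[prim,v=0,s]
e6 deliver 0→4: 4[back,v=0,s]
e7 deliver 4→0: ·
e8 deliver 0→3: 3[back,v=0,s]
e9 deliver 3→0: ·
e10 timeout(3): 3[back,v=1,s]
e11 deliver 3→4: 4[back,v=1,s]
e12 deliver 4→3: ·
e13 deliver 3→0: 0[back,v=1,s]
e14 deliver 0→3: ·
e15 deliver 4→1: ·
e16 deliver 1→2: ·
e17 timeout(2): 2[back,v=1,s]
e18 propose(3,'q'): ·
e19 deliver 3→1: 1[prim,v=1,s]
e20 deliver 1→3: ·
e21 timeout(1): 1[back,v=2,s]
e22 deliver 4→3: ·
e23 deliver 3→2: ·
e24 deliver 3→4: ·
e25 deliver 4→2: ·
e26 deliver 4→3: ·
e27 deliver 4→0: ·
e28 timeout(1): 1[back,v=3,s]
e29 deliver 3→1: ·
e30 deliver 2→3: ·
e31 deliver 3→0: ·
e32 timeout(1): 1[back,v=4,s]
e33 propose(0,'z'): ·
e34 deliver 3→4: ·

1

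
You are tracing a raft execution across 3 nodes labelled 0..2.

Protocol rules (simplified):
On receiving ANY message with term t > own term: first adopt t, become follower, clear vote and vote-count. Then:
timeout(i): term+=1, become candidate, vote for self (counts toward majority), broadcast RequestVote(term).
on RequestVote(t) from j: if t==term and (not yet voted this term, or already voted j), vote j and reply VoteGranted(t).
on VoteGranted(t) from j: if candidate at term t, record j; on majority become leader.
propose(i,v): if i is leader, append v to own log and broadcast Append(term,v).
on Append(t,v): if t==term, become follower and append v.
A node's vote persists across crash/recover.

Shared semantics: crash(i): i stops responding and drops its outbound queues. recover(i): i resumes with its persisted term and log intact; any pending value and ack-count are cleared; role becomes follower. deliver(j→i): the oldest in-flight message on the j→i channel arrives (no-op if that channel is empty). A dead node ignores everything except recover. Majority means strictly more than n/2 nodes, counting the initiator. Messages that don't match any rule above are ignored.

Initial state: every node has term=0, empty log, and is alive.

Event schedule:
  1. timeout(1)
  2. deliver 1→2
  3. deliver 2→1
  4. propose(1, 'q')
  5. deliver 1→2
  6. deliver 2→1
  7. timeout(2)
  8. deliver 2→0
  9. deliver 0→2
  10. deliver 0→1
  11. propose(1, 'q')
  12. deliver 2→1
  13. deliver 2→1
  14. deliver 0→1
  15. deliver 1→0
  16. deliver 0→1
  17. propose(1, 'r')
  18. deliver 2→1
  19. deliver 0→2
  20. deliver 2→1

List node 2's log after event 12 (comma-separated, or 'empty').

q

step 1 timeout(1): 1={cand,t=1,log=-}
step 2 deliver 1→2: 2={foll,t=1,log=-}
step 3 deliver 2→1: 1={lead,t=1,log=-}
step 4 propose(1,'q'): 1={lead,t=1,log=q}
step 5 deliver 1→2: 2={foll,t=1,log=q}
step 6 deliver 2→1: —
step 7 timeout(2): 2={cand,t=2,log=q}
step 8 deliver 2→0: 0={foll,t=2,log=-}
step 9 deliver 0→2: 2={lead,t=2,log=q}
step 10 deliver 0→1: —
step 11 propose(1,'q'): 1={lead,t=1,log=q,q}
step 12 deliver 2→1: 1={foll,t=2,log=q,q}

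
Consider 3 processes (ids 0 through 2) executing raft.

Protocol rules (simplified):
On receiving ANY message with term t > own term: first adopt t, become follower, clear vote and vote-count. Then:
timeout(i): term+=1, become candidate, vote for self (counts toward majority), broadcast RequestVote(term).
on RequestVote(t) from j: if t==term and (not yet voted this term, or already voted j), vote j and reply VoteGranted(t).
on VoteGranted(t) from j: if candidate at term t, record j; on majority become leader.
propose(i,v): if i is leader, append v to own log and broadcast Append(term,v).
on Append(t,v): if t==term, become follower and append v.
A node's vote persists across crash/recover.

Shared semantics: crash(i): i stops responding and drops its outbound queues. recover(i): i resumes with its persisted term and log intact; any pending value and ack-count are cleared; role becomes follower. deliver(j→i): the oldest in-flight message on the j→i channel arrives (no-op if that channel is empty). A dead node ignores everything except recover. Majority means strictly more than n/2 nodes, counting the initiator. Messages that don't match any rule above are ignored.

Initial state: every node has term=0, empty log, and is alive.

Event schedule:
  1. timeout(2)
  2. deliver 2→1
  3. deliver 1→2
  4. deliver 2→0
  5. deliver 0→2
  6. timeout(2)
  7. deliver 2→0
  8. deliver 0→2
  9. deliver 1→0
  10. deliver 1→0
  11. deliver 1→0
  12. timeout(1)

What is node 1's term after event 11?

after 1 — timeout(2): n2:cand/t1/[-]
after 2 — deliver 2→1: n1:foll/t1/[-]
after 3 — deliver 1→2: n2:lead/t1/[-]
after 4 — deliver 2→0: n0:foll/t1/[-]
after 5 — deliver 0→2: ·
after 6 — timeout(2): n2:cand/t2/[-]
after 7 — deliver 2→0: n0:foll/t2/[-]
after 8 — deliver 0→2: n2:lead/t2/[-]
after 9 — deliver 1→0: ·
after 10 — deliver 1→0: ·
after 11 — deliver 1→0: ·

1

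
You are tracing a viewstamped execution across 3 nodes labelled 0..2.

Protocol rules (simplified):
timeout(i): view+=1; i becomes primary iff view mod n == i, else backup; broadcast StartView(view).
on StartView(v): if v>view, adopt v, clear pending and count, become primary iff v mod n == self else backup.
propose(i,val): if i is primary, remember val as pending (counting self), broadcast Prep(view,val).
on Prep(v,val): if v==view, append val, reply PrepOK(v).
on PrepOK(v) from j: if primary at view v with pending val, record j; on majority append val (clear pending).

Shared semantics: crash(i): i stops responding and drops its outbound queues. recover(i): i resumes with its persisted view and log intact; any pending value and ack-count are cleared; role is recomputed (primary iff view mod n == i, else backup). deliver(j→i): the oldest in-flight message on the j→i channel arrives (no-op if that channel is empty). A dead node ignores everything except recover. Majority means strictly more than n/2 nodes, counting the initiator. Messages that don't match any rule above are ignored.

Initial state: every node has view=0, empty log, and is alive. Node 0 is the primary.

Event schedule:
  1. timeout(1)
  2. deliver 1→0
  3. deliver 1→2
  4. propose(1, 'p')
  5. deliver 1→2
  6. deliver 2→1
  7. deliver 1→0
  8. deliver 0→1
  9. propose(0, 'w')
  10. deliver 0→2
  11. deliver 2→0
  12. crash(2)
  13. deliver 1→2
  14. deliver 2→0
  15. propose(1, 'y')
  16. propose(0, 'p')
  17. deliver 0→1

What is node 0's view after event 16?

1

after 1 — timeout(1): n1:prim/v1/[-]
after 2 — deliver 1→0: n0:back/v1/[-]
after 3 — deliver 1→2: n2:back/v1/[-]
after 4 — propose(1,'p'): ·
after 5 — deliver 1→2: n2:back/v1/[p]
after 6 — deliver 2→1: n1:prim/v1/[p]
after 7 — deliver 1→0: n0:back/v1/[p]
after 8 — deliver 0→1: ·
after 9 — propose(0,'w'): ·
after 10 — deliver 0→2: ·
after 11 — deliver 2→0: ·
after 12 — crash(2): n2:✗back/v1/[p]
after 13 — deliver 1→2: ·
after 14 — deliver 2→0: ·
after 15 — propose(1,'y'): ·
after 16 — propose(0,'p'): ·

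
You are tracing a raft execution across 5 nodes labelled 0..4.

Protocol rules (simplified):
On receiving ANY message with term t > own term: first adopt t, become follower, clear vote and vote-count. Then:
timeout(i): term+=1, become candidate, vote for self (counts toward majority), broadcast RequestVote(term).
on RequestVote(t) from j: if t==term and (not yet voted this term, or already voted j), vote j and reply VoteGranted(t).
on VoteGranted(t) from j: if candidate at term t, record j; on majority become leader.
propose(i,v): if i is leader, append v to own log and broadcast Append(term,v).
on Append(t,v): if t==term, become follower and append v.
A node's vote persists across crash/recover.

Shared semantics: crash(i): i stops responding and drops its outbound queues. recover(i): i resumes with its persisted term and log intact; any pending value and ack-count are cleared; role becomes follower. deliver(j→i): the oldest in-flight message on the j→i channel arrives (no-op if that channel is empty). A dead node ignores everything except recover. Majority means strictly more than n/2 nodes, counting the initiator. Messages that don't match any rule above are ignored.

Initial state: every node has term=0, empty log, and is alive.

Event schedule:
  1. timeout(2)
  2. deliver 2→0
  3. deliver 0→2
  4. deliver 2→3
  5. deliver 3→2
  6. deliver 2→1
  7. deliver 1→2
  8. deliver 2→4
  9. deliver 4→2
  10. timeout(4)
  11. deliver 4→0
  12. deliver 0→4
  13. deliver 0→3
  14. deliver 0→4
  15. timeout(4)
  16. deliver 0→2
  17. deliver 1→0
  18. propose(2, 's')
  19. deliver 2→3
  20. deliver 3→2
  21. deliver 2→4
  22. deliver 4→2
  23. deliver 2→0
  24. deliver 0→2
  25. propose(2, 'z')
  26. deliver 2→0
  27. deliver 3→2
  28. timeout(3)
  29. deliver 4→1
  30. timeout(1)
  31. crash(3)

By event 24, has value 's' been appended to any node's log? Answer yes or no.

yes

[1] timeout(2) → N2(cand t1 [-])
[2] deliver 2→0 → N0(foll t1 [-])
[3] deliver 0→2 → ∅
[4] deliver 2→3 → N3(foll t1 [-])
[5] deliver 3→2 → N2(lead t1 [-])
[6] deliver 2→1 → N1(foll t1 [-])
[7] deliver 1→2 → ∅
[8] deliver 2→4 → N4(foll t1 [-])
[9] deliver 4→2 → ∅
[10] timeout(4) → N4(cand t2 [-])
[11] deliver 4→0 → N0(foll t2 [-])
[12] deliver 0→4 → ∅
[13] deliver 0→3 → ∅
[14] deliver 0→4 → ∅
[15] timeout(4) → N4(cand t3 [-])
[16] deliver 0→2 → ∅
[17] deliver 1→0 → ∅
[18] propose(2,'s') → N2(lead t1 [s])
[19] deliver 2→3 → N3(foll t1 [s])
[20] deliver 3→2 → ∅
[21] deliver 2→4 → ∅
[22] deliver 4→2 → N2(foll t2 [s])
[23] deliver 2→0 → ∅
[24] deliver 0→2 → ∅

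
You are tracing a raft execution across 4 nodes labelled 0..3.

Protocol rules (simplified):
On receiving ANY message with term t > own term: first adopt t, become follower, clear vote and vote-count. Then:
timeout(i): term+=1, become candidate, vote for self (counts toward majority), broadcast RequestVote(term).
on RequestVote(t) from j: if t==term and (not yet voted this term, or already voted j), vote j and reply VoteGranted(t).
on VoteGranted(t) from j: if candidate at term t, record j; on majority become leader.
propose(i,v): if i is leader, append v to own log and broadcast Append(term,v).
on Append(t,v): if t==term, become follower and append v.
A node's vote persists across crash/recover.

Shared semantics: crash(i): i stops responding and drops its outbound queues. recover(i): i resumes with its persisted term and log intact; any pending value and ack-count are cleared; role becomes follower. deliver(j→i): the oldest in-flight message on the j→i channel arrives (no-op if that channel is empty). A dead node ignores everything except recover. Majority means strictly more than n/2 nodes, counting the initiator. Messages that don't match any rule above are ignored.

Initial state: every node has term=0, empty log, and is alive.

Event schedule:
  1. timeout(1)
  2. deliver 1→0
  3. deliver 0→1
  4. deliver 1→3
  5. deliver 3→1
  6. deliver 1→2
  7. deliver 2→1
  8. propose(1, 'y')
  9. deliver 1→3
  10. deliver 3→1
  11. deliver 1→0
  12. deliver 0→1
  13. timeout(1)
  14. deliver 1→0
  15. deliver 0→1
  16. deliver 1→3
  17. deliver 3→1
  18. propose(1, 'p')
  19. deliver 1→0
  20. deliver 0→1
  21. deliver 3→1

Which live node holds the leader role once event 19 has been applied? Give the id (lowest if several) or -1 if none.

1

step 1 timeout(1): 1={cand,t=1,log=-}
step 2 deliver 1→0: 0={foll,t=1,log=-}
step 3 deliver 0→1: —
step 4 deliver 1→3: 3={foll,t=1,log=-}
step 5 deliver 3→1: 1={lead,t=1,log=-}
step 6 deliver 1→2: 2={foll,t=1,log=-}
step 7 deliver 2→1: —
step 8 propose(1,'y'): 1={lead,t=1,log=y}
step 9 deliver 1→3: 3={foll,t=1,log=y}
step 10 deliver 3→1: —
step 11 deliver 1→0: 0={foll,t=1,log=y}
step 12 deliver 0→1: —
step 13 timeout(1): 1={cand,t=2,log=y}
step 14 deliver 1→0: 0={foll,t=2,log=y}
step 15 deliver 0→1: —
step 16 deliver 1→3: 3={foll,t=2,log=y}
step 17 deliver 3→1: 1={lead,t=2,log=y}
step 18 propose(1,'p'): 1={lead,t=2,log=y,p}
step 19 deliver 1→0: 0={foll,t=2,log=y,p}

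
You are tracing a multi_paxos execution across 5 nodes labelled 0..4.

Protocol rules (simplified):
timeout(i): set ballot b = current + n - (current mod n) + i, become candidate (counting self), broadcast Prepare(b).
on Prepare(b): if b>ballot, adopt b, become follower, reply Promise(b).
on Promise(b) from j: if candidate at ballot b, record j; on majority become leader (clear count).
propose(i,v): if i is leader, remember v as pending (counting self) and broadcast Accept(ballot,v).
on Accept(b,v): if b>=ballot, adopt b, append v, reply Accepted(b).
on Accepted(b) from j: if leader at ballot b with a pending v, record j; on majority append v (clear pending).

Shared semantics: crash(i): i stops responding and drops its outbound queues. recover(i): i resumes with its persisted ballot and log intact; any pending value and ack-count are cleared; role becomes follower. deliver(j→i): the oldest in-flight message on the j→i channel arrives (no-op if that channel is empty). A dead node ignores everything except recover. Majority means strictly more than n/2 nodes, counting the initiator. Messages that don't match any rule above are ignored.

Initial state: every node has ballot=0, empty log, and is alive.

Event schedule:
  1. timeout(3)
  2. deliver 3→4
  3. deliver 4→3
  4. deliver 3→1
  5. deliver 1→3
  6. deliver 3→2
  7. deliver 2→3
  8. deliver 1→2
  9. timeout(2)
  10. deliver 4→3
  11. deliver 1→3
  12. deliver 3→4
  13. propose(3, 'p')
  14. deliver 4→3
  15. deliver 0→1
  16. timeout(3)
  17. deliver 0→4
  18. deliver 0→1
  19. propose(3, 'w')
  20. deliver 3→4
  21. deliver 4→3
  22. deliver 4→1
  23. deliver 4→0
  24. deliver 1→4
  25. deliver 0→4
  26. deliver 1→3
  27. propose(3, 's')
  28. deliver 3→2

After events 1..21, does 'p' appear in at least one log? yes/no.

yes

after 1 — timeout(3): n3:cand/b8/[-]
after 2 — deliver 3→4: n4:foll/b8/[-]
after 3 — deliver 4→3: ·
after 4 — deliver 3→1: n1:foll/b8/[-]
after 5 — deliver 1→3: n3:lead/b8/[-]
after 6 — deliver 3→2: n2:foll/b8/[-]
after 7 — deliver 2→3: ·
after 8 — deliver 1→2: ·
after 9 — timeout(2): n2:cand/b12/[-]
after 10 — deliver 4→3: ·
after 11 — deliver 1→3: ·
after 12 — deliver 3→4: ·
after 13 — propose(3,'p'): ·
after 14 — deliver 4→3: ·
after 15 — deliver 0→1: ·
after 16 — timeout(3): n3:cand/b13/[-]
after 17 — deliver 0→4: ·
after 18 — deliver 0→1: ·
after 19 — propose(3,'w'): ·
after 20 — deliver 3→4: n4:foll/b8/[p]
after 21 — deliver 4→3: ·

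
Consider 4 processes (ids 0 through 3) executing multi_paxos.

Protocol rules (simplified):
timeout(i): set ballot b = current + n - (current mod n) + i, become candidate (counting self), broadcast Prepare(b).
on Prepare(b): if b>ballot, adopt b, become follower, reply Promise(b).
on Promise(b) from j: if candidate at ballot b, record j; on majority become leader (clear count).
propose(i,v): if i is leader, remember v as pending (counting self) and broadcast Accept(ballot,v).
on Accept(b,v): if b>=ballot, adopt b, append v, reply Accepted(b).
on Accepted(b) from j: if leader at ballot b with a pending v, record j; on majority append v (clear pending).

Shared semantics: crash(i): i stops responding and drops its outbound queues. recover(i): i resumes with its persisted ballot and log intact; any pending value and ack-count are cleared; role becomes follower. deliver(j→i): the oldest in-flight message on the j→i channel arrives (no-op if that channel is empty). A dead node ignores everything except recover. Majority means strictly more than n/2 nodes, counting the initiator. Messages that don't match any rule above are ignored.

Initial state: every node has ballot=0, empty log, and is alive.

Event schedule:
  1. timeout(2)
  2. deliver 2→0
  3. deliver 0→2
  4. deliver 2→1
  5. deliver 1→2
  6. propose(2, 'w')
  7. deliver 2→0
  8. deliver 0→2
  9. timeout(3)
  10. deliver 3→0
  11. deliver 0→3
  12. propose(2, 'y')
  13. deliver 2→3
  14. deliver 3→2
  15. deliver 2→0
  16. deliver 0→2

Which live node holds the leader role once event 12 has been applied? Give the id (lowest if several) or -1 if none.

[1] timeout(2) → N2(cand b6 [-])
[2] deliver 2→0 → N0(foll b6 [-])
[3] deliver 0→2 → ∅
[4] deliver 2→1 → N1(foll b6 [-])
[5] deliver 1→2 → N2(lead b6 [-])
[6] propose(2,'w') → ∅
[7] deliver 2→0 → N0(foll b6 [w])
[8] deliver 0→2 → ∅
[9] timeout(3) → N3(cand b7 [-])
[10] deliver 3→0 → N0(foll b7 [w])
[11] deliver 0→3 → ∅
[12] propose(2,'y') → ∅

2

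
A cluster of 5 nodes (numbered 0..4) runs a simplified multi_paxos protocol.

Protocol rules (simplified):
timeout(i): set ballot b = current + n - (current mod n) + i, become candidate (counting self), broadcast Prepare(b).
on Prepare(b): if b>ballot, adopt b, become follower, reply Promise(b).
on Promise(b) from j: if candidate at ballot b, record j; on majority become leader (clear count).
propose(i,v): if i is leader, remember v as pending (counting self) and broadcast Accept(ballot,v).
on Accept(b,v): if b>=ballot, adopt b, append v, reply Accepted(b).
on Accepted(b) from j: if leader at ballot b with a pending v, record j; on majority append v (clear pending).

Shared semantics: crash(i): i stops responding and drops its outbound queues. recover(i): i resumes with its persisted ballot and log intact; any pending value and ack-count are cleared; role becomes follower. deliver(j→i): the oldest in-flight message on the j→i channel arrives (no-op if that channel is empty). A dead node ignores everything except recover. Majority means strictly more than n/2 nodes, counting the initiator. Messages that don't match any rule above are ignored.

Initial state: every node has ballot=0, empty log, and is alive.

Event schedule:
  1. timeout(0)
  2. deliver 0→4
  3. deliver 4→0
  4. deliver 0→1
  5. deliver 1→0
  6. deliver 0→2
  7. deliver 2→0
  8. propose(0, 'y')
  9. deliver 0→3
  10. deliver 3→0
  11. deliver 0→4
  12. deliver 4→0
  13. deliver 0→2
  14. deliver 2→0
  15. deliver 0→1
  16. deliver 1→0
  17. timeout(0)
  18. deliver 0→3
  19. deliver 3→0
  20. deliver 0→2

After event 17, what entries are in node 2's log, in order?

[1] timeout(0) → N0(cand b5 [-])
[2] deliver 0→4 → N4(foll b5 [-])
[3] deliver 4→0 → ∅
[4] deliver 0→1 → N1(foll b5 [-])
[5] deliver 1→0 → N0(lead b5 [-])
[6] deliver 0→2 → N2(foll b5 [-])
[7] deliver 2→0 → ∅
[8] propose(0,'y') → ∅
[9] deliver 0→3 → N3(foll b5 [-])
[10] deliver 3→0 → ∅
[11] deliver 0→4 → N4(foll b5 [y])
[12] deliver 4→0 → ∅
[13] deliver 0→2 → N2(foll b5 [y])
[14] deliver 2→0 → N0(lead b5 [y])
[15] deliver 0→1 → N1(foll b5 [y])
[16] deliver 1→0 → ∅
[17] timeout(0) → N0(cand b10 [y])

y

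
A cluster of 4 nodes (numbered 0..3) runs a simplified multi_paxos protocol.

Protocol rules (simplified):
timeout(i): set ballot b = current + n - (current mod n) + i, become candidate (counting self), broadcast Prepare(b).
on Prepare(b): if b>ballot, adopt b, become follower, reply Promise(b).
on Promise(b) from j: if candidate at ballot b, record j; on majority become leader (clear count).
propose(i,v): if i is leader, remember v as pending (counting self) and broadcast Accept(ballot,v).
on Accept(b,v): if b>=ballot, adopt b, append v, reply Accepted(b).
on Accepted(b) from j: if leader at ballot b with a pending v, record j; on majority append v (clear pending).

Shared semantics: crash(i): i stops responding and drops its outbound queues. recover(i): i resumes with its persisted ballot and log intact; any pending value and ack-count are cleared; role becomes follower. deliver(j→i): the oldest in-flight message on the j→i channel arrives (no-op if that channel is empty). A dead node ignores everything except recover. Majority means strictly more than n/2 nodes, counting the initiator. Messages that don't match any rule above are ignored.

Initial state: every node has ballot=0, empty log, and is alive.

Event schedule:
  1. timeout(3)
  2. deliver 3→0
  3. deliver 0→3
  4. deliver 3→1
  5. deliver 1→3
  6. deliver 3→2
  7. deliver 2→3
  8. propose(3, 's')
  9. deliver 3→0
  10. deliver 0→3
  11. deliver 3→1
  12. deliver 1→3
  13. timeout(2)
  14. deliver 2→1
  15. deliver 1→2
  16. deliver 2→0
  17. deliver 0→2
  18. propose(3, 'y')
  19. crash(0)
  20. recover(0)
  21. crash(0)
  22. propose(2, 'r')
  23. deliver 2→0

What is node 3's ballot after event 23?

7

after 1 — timeout(3): n3:cand/b7/[-]
after 2 — deliver 3→0: n0:foll/b7/[-]
after 3 — deliver 0→3: ·
after 4 — deliver 3→1: n1:foll/b7/[-]
after 5 — deliver 1→3: n3:lead/b7/[-]
after 6 — deliver 3→2: n2:foll/b7/[-]
after 7 — deliver 2→3: ·
after 8 — propose(3,'s'): ·
after 9 — deliver 3→0: n0:foll/b7/[s]
after 10 — deliver 0→3: ·
after 11 — deliver 3→1: n1:foll/b7/[s]
after 12 — deliver 1→3: n3:lead/b7/[s]
after 13 — timeout(2): n2:cand/b10/[-]
after 14 — deliver 2→1: n1:foll/b10/[s]
after 15 — deliver 1→2: ·
after 16 — deliver 2→0: n0:foll/b10/[s]
after 17 — deliver 0→2: n2:lead/b10/[-]
after 18 — propose(3,'y'): ·
after 19 — crash(0): n0:✗foll/b10/[s]
after 20 — recover(0): n0:foll/b10/[s]
after 21 — crash(0): n0:✗foll/b10/[s]
after 22 — propose(2,'r'): ·
after 23 — deliver 2→0: ·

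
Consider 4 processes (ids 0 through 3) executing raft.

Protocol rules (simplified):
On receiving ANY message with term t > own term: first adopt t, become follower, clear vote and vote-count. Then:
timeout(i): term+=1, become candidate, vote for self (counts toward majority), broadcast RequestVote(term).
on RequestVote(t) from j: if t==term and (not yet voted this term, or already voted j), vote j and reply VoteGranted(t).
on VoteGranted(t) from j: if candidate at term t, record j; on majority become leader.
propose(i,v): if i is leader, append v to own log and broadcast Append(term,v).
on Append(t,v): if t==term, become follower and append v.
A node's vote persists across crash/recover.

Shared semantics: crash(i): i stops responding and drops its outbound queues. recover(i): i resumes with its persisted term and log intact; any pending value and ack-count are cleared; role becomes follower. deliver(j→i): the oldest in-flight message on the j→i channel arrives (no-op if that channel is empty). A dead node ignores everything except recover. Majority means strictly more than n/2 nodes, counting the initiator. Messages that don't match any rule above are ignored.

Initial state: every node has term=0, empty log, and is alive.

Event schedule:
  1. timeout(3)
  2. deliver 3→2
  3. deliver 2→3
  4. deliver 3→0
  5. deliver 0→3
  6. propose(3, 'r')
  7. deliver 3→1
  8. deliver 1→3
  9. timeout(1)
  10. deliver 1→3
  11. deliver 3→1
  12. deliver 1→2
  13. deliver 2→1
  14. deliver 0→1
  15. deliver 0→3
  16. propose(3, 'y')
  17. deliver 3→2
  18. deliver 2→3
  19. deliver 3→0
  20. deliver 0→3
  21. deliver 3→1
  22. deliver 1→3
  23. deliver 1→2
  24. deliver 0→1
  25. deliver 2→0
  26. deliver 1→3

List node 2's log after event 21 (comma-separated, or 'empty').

e1 timeout(3): 3[cand,t=1,-]
e2 deliver 3→2: 2[foll,t=1,-]
e3 deliver 2→3: ·
e4 deliver 3→0: 0[foll,t=1,-]
e5 deliver 0→3: 3[lead,t=1,-]
e6 propose(3,'r'): 3[lead,t=1,r]
e7 deliver 3→1: 1[foll,t=1,-]
e8 deliver 1→3: ·
e9 timeout(1): 1[cand,t=2,-]
e10 deliver 1→3: 3[foll,t=2,r]
e11 deliver 3→1: ·
e12 deliver 1→2: 2[foll,t=2,-]
e13 deliver 2→1: ·
e14 deliver 0→1: ·
e15 deliver 0→3: ·
e16 propose(3,'y'): ·
e17 deliver 3→2: ·
e18 deliver 2→3: ·
e19 deliver 3→0: 0[foll,t=1,r]
e20 deliver 0→3: ·
e21 deliver 3→1: 1[lead,t=2,-]

empty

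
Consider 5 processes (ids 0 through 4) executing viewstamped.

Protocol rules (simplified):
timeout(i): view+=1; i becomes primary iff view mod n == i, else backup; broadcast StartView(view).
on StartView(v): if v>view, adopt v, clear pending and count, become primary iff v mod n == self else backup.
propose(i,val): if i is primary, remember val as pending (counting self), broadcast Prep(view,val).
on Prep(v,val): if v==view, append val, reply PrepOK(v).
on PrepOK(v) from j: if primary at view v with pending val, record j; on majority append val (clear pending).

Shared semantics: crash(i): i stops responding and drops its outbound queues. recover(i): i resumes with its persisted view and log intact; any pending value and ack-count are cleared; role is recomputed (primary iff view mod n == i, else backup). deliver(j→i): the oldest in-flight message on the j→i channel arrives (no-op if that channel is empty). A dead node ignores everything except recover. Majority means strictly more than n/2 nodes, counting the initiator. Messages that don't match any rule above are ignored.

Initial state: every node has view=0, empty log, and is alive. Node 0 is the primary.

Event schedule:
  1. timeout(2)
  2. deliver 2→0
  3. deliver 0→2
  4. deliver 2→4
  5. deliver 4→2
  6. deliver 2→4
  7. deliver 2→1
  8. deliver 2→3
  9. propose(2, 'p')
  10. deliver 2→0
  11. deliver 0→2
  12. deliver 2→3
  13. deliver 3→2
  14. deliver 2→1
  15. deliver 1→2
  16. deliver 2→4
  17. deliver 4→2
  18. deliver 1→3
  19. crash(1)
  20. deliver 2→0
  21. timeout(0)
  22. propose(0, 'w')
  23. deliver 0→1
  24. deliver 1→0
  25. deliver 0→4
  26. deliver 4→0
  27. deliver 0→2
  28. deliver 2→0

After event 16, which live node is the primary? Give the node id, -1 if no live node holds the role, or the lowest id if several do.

1

[1] timeout(2) → N2(back v1 [-])
[2] deliver 2→0 → N0(back v1 [-])
[3] deliver 0→2 → ∅
[4] deliver 2→4 → N4(back v1 [-])
[5] deliver 4→2 → ∅
[6] deliver 2→4 → ∅
[7] deliver 2→1 → N1(prim v1 [-])
[8] deliver 2→3 → N3(back v1 [-])
[9] propose(2,'p') → ∅
[10] deliver 2→0 → ∅
[11] deliver 0→2 → ∅
[12] deliver 2→3 → ∅
[13] deliver 3→2 → ∅
[14] deliver 2→1 → ∅
[15] deliver 1→2 → ∅
[16] deliver 2→4 → ∅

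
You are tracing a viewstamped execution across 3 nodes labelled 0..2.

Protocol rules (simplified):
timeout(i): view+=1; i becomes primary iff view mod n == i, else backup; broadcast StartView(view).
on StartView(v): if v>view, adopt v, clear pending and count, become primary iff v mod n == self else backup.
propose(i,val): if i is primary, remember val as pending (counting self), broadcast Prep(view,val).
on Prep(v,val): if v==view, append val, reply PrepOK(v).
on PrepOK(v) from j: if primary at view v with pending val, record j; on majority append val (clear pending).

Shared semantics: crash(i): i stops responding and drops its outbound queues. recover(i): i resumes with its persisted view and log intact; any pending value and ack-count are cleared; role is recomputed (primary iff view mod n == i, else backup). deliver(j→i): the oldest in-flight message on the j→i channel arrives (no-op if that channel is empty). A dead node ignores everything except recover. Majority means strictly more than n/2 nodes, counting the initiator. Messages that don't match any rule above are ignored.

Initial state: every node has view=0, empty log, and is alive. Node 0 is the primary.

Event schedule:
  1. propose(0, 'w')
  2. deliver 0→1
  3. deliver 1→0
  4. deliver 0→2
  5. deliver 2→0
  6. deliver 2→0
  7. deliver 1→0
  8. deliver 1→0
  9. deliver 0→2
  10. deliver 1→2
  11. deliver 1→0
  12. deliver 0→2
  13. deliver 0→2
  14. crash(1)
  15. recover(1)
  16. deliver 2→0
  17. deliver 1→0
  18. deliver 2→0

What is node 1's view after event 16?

1. propose(0,'w'):  nop
2. deliver 0→1:  <1:back v0 w>
3. deliver 1→0:  <0:prim v0 w>
4. deliver 0→2:  <2:back v0 w>
5. deliver 2→0:  nop
6. deliver 2→0:  nop
7. deliver 1→0:  nop
8. deliver 1→0:  nop
9. deliver 0→2:  nop
10. deliver 1→2:  nop
11. deliver 1→0:  nop
12. deliver 0→2:  nop
13. deliver 0→2:  nop
14. crash(1):  <1:✗back v0 w>
15. recover(1):  <1:back v0 w>
16. deliver 2→0:  nop

0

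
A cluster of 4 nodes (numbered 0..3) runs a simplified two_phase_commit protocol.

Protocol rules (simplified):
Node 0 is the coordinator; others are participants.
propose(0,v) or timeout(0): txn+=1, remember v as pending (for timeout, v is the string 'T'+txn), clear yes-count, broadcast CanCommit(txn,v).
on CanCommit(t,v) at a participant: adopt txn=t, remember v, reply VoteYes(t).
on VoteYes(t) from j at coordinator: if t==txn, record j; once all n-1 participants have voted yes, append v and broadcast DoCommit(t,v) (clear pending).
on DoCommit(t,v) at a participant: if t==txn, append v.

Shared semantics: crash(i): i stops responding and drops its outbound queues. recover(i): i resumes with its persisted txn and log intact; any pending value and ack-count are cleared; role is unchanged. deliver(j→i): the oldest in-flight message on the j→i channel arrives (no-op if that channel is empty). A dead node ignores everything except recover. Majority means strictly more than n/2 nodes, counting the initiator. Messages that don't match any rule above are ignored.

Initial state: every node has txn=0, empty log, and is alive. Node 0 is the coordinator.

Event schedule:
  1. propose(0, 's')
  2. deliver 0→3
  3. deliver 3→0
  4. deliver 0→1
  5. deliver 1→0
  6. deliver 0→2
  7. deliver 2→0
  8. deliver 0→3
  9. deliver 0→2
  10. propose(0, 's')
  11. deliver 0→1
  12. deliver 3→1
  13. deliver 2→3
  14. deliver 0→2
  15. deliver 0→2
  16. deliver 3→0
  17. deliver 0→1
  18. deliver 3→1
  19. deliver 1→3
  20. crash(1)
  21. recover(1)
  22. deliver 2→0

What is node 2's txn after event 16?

2

after 1 — propose(0,'s'): n0:coor/t1/[-]
after 2 — deliver 0→3: n3:part/t1/[-]
after 3 — deliver 3→0: ·
after 4 — deliver 0→1: n1:part/t1/[-]
after 5 — deliver 1→0: ·
after 6 — deliver 0→2: n2:part/t1/[-]
after 7 — deliver 2→0: n0:coor/t1/[s]
after 8 — deliver 0→3: n3:part/t1/[s]
after 9 — deliver 0→2: n2:part/t1/[s]
after 10 — propose(0,'s'): n0:coor/t2/[s]
after 11 — deliver 0→1: n1:part/t1/[s]
after 12 — deliver 3→1: ·
after 13 — deliver 2→3: ·
after 14 — deliver 0→2: n2:part/t2/[s]
after 15 — deliver 0→2: ·
after 16 — deliver 3→0: ·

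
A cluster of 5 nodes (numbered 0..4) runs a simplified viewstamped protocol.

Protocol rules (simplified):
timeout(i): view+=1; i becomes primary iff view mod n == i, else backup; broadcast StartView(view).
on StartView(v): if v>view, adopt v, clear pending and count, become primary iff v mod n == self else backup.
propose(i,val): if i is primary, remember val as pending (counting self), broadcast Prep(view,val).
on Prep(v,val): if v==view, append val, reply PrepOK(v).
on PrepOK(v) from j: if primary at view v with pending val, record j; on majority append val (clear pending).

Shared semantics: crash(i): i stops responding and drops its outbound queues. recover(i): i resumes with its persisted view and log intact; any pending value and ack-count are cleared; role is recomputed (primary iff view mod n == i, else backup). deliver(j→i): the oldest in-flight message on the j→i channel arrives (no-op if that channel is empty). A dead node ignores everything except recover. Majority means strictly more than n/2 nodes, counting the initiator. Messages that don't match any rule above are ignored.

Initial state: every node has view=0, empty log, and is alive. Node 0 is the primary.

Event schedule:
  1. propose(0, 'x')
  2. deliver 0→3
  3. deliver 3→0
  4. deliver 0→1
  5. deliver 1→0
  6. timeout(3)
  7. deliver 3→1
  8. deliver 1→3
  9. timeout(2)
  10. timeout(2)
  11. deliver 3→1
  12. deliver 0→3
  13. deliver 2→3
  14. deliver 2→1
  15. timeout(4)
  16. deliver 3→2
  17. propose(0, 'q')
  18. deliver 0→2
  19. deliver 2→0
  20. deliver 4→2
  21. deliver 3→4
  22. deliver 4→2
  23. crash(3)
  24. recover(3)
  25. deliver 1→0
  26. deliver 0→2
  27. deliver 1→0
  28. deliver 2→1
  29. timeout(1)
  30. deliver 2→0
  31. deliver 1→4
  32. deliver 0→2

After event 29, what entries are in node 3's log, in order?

after 1 — propose(0,'x'): ·
after 2 — deliver 0→3: n3:back/v0/[x]
after 3 — deliver 3→0: ·
after 4 — deliver 0→1: n1:back/v0/[x]
after 5 — deliver 1→0: n0:prim/v0/[x]
after 6 — timeout(3): n3:back/v1/[x]
after 7 — deliver 3→1: n1:prim/v1/[x]
after 8 — deliver 1→3: ·
after 9 — timeout(2): n2:back/v1/[-]
after 10 — timeout(2): n2:prim/v2/[-]
after 11 — deliver 3→1: ·
after 12 — deliver 0→3: ·
after 13 — deliver 2→3: ·
after 14 — deliver 2→1: ·
after 15 — timeout(4): n4:back/v1/[-]
after 16 — deliver 3→2: ·
after 17 — propose(0,'q'): ·
after 18 — deliver 0→2: ·
after 19 — deliver 2→0: n0:back/v1/[x]
after 20 — deliver 4→2: ·
after 21 — deliver 3→4: ·
after 22 — deliver 4→2: ·
after 23 — crash(3): n3:✗back/v1/[x]
after 24 — recover(3): n3:back/v1/[x]
after 25 — deliver 1→0: ·
after 26 — deliver 0→2: ·
after 27 — deliver 1→0: ·
after 28 — deliver 2→1: n1:back/v2/[x]
after 29 — timeout(1): n1:back/v3/[x]

x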